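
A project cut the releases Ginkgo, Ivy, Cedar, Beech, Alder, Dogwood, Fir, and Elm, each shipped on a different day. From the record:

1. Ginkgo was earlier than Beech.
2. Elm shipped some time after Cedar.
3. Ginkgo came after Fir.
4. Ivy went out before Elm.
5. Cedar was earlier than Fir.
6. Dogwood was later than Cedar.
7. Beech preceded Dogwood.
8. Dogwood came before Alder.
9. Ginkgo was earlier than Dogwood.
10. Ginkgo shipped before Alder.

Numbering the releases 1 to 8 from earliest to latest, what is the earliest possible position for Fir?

Cedar must come before Fir — 1 forced predecessor.
Nothing else is forced ahead of Fir, so its earliest slot is position 1 + 1 = 2.

2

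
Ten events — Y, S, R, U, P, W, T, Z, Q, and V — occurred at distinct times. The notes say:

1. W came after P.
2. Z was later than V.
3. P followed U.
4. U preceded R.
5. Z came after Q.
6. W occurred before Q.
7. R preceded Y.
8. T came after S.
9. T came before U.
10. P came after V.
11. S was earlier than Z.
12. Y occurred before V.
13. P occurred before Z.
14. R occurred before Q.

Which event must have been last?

Z

Every other event has a chain of constraints placing it before Z, so Z is last.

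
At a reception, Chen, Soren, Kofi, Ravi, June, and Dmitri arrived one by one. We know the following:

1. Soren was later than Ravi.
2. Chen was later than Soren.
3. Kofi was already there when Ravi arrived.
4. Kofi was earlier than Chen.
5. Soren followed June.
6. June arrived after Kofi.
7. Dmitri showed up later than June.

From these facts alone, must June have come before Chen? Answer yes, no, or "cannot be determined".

Chain the constraints: June → Soren → Chen. Each link is directly stated, so June comes before Chen.

yes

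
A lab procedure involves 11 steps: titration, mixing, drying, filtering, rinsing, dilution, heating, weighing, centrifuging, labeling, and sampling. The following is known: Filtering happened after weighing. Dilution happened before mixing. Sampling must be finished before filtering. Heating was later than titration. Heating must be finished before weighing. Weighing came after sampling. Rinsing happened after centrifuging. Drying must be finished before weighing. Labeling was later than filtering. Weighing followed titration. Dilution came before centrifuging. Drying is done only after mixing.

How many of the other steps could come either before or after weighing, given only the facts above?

Forced before weighing: dilution, drying, heating, mixing, sampling, and titration; forced after weighing: filtering and labeling.
That leaves centrifuging and rinsing with no forced order relative to weighing — 2.

2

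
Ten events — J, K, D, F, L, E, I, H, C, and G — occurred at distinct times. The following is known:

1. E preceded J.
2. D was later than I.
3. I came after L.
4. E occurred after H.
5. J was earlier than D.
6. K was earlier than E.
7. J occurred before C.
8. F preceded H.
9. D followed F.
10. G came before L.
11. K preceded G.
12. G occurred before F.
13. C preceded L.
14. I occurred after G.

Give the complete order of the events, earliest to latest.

K, G, F, H, E, J, C, L, I, D

The constraints fix every adjacent pair, so only one ordering works:
K → G → F → H → E → J → C → L → I → D.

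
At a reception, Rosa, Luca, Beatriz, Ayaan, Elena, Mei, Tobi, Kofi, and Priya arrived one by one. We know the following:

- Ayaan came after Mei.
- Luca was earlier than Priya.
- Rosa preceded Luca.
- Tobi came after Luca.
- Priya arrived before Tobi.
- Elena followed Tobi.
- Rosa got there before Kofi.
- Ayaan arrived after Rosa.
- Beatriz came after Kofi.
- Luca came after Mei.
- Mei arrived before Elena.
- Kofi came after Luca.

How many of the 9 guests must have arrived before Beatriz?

Directly stated before Beatriz: Kofi.
Luca reaches Beatriz via Luca → Kofi → Beatriz.
Mei reaches Beatriz via Mei → Luca → Kofi → Beatriz.
Rosa reaches Beatriz via Rosa → Kofi → Beatriz.
That's Kofi, Luca, Mei, and Rosa — 4 in all.

4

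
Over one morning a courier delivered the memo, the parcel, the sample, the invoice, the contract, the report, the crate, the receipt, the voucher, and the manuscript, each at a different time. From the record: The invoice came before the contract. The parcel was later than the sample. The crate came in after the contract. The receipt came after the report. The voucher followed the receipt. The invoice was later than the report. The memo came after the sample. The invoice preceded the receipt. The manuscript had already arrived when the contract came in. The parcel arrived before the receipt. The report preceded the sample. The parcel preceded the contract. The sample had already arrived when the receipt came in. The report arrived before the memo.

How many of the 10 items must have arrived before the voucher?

5

Directly stated before the voucher: the receipt.
The invoice reaches the voucher via the invoice → the receipt → the voucher.
The parcel reaches the voucher via the parcel → the receipt → the voucher.
The report reaches the voucher via the report → the receipt → the voucher.
Likewise the sample reaches the voucher by chaining the stated constraints.
No chain forces the crate (or any of the others) ahead of the voucher.
That's the invoice, the parcel, the receipt, the report, and the sample — 5 in all.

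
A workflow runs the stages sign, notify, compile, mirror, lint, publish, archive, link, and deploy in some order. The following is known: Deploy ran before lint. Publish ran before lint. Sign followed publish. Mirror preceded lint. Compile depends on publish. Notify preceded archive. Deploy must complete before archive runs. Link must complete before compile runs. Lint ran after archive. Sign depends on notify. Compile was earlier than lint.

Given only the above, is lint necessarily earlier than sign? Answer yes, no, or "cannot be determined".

No chain of stated constraints runs from lint to sign, and none runs from sign to lint either.
So the relative order of lint and sign is not fixed by the given facts.

cannot be determined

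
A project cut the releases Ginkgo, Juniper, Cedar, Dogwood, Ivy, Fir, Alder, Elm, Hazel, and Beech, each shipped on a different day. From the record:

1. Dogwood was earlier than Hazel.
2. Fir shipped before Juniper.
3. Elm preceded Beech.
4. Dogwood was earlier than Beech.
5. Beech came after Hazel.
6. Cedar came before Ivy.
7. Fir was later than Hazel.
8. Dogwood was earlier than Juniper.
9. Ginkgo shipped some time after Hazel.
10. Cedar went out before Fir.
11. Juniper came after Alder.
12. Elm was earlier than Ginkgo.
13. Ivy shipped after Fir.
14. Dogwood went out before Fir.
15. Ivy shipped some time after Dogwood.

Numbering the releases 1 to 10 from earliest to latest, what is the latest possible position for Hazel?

5

Hazel must come before Beech, Fir, Ginkgo, Ivy, and Juniper — 5 releases forced after it.
Everything else can be placed before Hazel in some valid order, so Hazel can sit as late as position 10 − 5 = 5.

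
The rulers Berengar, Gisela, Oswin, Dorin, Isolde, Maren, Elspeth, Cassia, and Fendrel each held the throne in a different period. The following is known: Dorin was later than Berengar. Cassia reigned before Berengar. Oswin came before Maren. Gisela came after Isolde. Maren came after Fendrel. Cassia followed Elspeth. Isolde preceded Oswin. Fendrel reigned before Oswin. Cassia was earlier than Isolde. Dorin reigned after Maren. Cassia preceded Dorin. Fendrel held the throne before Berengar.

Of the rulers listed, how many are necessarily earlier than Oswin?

4

Directly stated before Oswin: Fendrel and Isolde.
Cassia reaches Oswin via Cassia → Isolde → Oswin.
Elspeth reaches Oswin via Elspeth → Cassia → Isolde → Oswin.
That's Cassia, Elspeth, Fendrel, and Isolde — 4 in all.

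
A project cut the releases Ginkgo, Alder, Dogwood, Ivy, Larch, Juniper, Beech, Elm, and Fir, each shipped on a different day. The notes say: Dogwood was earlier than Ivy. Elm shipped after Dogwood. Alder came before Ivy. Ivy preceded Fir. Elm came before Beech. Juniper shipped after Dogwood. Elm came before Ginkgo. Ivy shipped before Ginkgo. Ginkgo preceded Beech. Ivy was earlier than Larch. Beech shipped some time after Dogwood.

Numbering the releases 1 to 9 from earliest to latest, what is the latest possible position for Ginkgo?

8

Ginkgo must come before Beech — 1 release forced after it.
Everything else can be placed before Ginkgo in some valid order, so Ginkgo can sit as late as position 9 − 1 = 8.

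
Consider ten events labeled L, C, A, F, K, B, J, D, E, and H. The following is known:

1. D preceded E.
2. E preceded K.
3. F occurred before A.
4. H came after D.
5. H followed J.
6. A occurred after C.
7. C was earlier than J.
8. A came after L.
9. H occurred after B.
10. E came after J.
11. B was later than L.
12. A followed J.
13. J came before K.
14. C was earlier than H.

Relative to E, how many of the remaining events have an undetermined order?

5

Forced before E: C, D, and J; forced after E: K.
That leaves A, B, F, H, and L with no forced order relative to E — 5.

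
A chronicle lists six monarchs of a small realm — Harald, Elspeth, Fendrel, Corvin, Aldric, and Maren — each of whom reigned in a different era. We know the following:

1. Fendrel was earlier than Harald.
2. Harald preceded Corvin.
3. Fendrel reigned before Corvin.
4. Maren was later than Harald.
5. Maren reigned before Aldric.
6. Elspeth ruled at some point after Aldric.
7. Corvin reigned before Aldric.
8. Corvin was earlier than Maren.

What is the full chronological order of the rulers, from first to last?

Fendrel, Harald, Corvin, Maren, Aldric, Elspeth

The constraints fix every adjacent pair, so only one ordering works:
Fendrel → Harald → Corvin → Maren → Aldric → Elspeth.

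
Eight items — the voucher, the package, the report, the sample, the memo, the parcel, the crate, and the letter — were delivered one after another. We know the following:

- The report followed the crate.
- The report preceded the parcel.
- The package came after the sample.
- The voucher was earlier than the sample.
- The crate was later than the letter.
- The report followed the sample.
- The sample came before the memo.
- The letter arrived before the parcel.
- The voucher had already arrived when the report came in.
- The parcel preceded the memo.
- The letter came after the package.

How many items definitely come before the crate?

4

Directly stated before the crate: the letter.
The package reaches the crate via the package → the letter → the crate.
The sample reaches the crate via the sample → the package → the letter → the crate.
The voucher reaches the crate via the voucher → the sample → the package → the letter → the crate.
No chain forces the report (or any of the others) ahead of the crate.
That's the letter, the package, the sample, and the voucher — 4 in all.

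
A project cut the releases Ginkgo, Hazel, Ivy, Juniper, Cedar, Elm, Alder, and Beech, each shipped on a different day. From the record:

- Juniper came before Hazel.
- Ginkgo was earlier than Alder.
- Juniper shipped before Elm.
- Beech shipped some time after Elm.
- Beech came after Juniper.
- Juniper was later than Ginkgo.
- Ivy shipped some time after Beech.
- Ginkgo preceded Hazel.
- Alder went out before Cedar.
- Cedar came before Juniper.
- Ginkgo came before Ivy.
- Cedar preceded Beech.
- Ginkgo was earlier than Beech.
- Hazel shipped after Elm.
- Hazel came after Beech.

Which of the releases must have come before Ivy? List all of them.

Directly stated before Ivy: Beech and Ginkgo.
Alder reaches Ivy via Alder → Cedar → Beech → Ivy.
Cedar reaches Ivy via Cedar → Beech → Ivy.
Elm reaches Ivy via Elm → Beech → Ivy.
Likewise Juniper reaches Ivy by chaining the stated constraints.
No chain forces Hazel ahead of Ivy.

Alder, Beech, Cedar, Elm, Ginkgo, Juniper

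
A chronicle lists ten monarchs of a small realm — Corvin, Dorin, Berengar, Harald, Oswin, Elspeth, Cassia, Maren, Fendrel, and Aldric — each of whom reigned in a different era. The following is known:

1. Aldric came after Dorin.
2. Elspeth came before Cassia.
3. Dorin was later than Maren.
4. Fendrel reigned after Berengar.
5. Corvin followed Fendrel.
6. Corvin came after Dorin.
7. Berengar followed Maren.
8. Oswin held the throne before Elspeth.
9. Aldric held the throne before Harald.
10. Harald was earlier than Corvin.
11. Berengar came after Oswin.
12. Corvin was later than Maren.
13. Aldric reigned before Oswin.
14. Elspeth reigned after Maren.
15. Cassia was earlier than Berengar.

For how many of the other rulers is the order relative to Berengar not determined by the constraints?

Forced before Berengar: Aldric, Cassia, Dorin, Elspeth, Maren, and Oswin; forced after Berengar: Corvin and Fendrel.
That leaves Harald with no forced order relative to Berengar — 1.

1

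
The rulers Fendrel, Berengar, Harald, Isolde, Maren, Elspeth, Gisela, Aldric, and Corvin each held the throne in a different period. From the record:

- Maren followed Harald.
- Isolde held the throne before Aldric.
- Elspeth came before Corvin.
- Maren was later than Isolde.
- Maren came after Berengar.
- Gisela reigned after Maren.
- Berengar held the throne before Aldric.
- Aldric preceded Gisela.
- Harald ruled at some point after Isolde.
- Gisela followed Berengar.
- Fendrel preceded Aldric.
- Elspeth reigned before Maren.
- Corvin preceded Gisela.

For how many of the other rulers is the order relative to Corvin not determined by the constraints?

6

Forced before Corvin: Elspeth; forced after Corvin: Gisela.
That leaves Aldric, Berengar, Fendrel, Harald, Isolde, and Maren with no forced order relative to Corvin — 6.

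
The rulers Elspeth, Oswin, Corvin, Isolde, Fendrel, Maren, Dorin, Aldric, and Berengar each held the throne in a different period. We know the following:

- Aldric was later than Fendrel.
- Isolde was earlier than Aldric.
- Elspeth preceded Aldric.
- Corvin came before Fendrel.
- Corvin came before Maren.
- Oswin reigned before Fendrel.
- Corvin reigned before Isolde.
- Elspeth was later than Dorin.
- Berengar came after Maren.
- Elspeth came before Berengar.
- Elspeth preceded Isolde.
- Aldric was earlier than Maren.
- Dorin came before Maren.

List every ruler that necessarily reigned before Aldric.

Directly stated before Aldric: Elspeth, Fendrel, and Isolde.
Corvin reaches Aldric via Corvin → Isolde → Aldric.
Dorin reaches Aldric via Dorin → Elspeth → Aldric.
Oswin reaches Aldric via Oswin → Fendrel → Aldric.

Corvin, Dorin, Elspeth, Fendrel, Isolde, Oswin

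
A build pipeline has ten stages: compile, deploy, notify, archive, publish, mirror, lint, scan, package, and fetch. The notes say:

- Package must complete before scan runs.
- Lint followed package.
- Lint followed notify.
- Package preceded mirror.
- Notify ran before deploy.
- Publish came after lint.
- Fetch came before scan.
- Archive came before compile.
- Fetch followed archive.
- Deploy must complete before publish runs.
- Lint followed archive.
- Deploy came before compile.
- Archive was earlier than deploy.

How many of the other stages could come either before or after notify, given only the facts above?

Forced after notify: compile, deploy, lint, and publish.
That leaves archive, fetch, mirror, package, and scan with no forced order relative to notify — 5.

5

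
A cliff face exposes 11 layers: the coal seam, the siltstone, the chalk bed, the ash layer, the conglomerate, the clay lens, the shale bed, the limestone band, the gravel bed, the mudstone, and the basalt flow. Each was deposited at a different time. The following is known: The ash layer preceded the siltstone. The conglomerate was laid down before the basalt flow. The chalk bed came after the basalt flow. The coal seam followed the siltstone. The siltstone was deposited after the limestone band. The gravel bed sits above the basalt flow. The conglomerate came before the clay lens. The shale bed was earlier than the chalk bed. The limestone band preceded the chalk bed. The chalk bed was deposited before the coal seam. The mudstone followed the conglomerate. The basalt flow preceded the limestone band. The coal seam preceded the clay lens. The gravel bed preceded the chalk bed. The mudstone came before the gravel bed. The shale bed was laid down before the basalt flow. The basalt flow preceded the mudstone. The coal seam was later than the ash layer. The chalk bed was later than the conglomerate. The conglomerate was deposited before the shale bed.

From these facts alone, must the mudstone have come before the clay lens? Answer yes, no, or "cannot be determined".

yes

Chain the constraints: the mudstone → the gravel bed → the chalk bed → the coal seam → the clay lens. Each link is directly stated, so the mudstone comes before the clay lens.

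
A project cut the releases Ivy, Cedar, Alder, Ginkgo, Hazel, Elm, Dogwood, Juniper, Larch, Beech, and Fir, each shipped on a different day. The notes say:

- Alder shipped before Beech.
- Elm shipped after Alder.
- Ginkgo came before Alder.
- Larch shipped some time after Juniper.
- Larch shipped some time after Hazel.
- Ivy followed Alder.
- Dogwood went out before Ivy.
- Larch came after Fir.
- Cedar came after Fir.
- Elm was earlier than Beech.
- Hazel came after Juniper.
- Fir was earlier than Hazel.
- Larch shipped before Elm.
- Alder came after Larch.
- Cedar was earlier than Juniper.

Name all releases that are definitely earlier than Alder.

Cedar, Fir, Ginkgo, Hazel, Juniper, Larch

Directly stated before Alder: Ginkgo and Larch.
Cedar reaches Alder via Cedar → Juniper → Larch → Alder.
Fir reaches Alder via Fir → Larch → Alder.
Hazel reaches Alder via Hazel → Larch → Alder.
Likewise Juniper reaches Alder by chaining the stated constraints.
No chain forces Dogwood (or any of the others) ahead of Alder.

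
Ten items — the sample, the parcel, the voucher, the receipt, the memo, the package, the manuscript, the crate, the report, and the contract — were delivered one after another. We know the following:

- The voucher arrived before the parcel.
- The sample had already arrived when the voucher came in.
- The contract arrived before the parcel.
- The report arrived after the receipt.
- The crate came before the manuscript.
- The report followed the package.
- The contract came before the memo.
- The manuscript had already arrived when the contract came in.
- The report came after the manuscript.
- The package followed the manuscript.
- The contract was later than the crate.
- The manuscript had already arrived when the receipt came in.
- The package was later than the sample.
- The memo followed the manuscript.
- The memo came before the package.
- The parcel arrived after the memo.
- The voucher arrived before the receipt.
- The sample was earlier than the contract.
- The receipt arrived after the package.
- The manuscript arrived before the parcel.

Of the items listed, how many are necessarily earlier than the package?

Directly stated before the package: the manuscript, the memo, and the sample.
The contract reaches the package via the contract → the memo → the package.
The crate reaches the package via the crate → the manuscript → the package.
No chain forces the parcel (or any of the others) ahead of the package.
That's the contract, the crate, the manuscript, the memo, and the sample — 5 in all.

5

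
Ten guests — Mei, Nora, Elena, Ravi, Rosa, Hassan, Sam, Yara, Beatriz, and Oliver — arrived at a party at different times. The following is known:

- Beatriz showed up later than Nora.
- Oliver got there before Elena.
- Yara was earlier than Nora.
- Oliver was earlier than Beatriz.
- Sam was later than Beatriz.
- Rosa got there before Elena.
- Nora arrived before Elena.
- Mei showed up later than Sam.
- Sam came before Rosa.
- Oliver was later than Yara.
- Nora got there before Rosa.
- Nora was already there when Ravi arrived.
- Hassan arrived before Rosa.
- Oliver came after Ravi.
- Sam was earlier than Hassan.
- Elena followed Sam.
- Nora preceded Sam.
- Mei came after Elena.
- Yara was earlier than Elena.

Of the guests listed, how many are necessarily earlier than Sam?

Directly stated before Sam: Beatriz and Nora.
Oliver reaches Sam via Oliver → Beatriz → Sam.
Ravi reaches Sam via Ravi → Oliver → Beatriz → Sam.
Yara reaches Sam via Yara → Nora → Sam.
That's Beatriz, Nora, Oliver, Ravi, and Yara — 5 in all.

5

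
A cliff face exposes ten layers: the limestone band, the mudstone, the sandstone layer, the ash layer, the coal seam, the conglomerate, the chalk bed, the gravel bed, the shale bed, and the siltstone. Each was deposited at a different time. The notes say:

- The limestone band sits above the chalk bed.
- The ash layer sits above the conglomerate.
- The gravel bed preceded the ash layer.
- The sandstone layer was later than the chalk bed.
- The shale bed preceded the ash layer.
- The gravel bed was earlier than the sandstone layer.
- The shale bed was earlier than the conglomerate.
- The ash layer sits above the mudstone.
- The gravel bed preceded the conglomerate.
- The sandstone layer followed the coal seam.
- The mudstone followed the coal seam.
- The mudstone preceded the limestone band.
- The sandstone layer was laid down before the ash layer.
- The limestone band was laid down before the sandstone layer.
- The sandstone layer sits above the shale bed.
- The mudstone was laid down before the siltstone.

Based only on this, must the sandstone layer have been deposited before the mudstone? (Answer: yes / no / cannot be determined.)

Tracing the constraints gives the mudstone → the limestone band → the sandstone layer, so the mudstone must come before the sandstone layer.
That means the sandstone layer cannot be before the mudstone.

no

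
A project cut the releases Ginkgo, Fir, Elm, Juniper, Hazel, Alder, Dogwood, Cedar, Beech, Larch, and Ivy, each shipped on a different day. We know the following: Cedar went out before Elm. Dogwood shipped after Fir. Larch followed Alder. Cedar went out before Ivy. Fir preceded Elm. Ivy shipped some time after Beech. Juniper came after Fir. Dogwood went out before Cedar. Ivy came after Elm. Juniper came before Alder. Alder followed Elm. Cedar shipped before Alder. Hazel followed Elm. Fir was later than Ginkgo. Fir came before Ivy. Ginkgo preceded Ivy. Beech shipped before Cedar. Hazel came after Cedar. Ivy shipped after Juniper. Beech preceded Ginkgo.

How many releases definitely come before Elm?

Directly stated before Elm: Cedar and Fir.
Beech reaches Elm via Beech → Cedar → Elm.
Dogwood reaches Elm via Dogwood → Cedar → Elm.
Ginkgo reaches Elm via Ginkgo → Fir → Elm.
That's Beech, Cedar, Dogwood, Fir, and Ginkgo — 5 in all.

5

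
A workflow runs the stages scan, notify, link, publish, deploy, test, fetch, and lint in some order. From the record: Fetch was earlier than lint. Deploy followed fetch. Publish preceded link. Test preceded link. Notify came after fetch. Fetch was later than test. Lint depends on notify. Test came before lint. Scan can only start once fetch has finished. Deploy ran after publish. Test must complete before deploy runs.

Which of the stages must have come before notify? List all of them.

Directly stated before notify: fetch.
Test reaches notify via test → fetch → notify.
No chain forces scan (or any of the others) ahead of notify.

fetch, test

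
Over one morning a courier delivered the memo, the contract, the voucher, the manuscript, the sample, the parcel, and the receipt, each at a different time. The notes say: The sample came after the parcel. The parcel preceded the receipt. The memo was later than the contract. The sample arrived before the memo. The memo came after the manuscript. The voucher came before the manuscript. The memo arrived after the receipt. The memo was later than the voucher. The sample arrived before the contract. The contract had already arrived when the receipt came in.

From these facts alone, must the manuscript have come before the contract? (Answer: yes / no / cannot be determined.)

cannot be determined

No chain of stated constraints runs from the manuscript to the contract, and none runs from the contract to the manuscript either.
So the relative order of the manuscript and the contract is not fixed by the given facts.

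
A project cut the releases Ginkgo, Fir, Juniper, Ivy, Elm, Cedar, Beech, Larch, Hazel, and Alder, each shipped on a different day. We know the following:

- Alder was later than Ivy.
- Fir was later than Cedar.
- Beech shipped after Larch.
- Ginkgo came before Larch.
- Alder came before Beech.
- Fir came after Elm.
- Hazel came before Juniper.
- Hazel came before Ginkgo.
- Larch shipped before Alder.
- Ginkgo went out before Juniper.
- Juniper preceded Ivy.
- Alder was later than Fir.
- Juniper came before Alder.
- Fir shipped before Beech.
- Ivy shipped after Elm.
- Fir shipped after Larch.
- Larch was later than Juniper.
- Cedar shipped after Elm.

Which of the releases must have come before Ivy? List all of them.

Directly stated before Ivy: Elm and Juniper.
Ginkgo reaches Ivy via Ginkgo → Juniper → Ivy.
Hazel reaches Ivy via Hazel → Juniper → Ivy.
No chain forces Alder (or any of the others) ahead of Ivy.

Elm, Ginkgo, Hazel, Juniper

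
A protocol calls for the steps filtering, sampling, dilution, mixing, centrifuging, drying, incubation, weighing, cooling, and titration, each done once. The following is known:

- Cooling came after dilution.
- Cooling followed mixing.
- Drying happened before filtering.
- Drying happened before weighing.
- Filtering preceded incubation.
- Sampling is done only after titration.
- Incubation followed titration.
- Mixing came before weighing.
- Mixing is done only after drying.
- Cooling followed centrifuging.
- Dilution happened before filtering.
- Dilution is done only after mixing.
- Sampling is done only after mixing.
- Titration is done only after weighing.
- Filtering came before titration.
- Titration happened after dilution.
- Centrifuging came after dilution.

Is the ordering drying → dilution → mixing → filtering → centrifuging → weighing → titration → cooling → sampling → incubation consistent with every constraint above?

no

The constraints require mixing before dilution, but in the proposed sequence dilution appears ahead of mixing. That one violation is enough.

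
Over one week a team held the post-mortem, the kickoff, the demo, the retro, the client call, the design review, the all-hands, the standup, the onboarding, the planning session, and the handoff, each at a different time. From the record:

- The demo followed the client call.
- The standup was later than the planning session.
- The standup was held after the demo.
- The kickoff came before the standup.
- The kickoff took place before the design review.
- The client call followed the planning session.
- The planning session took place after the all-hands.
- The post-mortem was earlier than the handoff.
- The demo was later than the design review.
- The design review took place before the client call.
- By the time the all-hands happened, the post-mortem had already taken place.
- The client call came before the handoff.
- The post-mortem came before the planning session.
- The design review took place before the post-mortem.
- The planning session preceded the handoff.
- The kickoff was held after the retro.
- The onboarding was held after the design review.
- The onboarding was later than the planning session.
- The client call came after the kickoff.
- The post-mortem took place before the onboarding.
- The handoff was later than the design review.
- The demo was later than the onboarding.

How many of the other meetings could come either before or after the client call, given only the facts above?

Forced before the client call: the all-hands, the design review, the kickoff, the planning session, the post-mortem, and the retro; forced after the client call: the demo, the handoff, and the standup.
That leaves the onboarding with no forced order relative to the client call — 1.

1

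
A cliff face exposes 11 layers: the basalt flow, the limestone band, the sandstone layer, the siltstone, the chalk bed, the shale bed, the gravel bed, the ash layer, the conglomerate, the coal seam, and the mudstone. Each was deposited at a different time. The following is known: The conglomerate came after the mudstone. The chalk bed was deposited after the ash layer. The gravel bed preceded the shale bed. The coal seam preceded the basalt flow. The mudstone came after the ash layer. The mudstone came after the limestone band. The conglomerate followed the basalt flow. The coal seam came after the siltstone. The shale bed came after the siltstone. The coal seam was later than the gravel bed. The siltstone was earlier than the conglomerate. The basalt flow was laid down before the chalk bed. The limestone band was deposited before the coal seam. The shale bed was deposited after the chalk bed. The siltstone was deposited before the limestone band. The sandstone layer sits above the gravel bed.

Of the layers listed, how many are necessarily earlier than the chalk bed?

Directly stated before the chalk bed: the ash layer and the basalt flow.
The coal seam reaches the chalk bed via the coal seam → the basalt flow → the chalk bed.
The gravel bed reaches the chalk bed via the gravel bed → the coal seam → the basalt flow → the chalk bed.
The limestone band reaches the chalk bed via the limestone band → the coal seam → the basalt flow → the chalk bed.
Likewise the siltstone reaches the chalk bed by chaining the stated constraints.
No chain forces the conglomerate (or any of the others) ahead of the chalk bed.
That's the ash layer, the basalt flow, the coal seam, the gravel bed, the limestone band, and the siltstone — 6 in all.

6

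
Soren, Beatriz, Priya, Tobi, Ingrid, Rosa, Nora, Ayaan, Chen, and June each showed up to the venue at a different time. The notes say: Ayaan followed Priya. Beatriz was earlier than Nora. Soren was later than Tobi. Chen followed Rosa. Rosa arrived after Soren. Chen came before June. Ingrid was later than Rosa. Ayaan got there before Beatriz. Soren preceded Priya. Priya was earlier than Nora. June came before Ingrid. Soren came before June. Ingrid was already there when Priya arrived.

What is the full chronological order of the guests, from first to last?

The constraints fix every adjacent pair, so only one ordering works:
Tobi → Soren → Rosa → Chen → June → Ingrid → Priya → Ayaan → Beatriz → Nora.

Tobi, Soren, Rosa, Chen, June, Ingrid, Priya, Ayaan, Beatriz, Nora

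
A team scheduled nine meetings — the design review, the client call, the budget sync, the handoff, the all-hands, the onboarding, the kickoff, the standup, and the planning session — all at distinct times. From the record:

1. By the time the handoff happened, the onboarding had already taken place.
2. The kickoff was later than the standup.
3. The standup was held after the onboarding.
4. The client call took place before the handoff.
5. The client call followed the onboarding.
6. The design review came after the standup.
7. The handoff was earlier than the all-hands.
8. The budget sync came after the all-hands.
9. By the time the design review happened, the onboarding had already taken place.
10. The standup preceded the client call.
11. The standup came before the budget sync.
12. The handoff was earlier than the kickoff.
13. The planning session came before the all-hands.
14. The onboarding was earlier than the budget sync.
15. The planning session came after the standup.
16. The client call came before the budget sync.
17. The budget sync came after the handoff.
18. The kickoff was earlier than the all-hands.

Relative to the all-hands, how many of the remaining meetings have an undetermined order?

1

Forced before the all-hands: the client call, the handoff, the kickoff, the onboarding, the planning session, and the standup; forced after the all-hands: the budget sync.
That leaves the design review with no forced order relative to the all-hands — 1.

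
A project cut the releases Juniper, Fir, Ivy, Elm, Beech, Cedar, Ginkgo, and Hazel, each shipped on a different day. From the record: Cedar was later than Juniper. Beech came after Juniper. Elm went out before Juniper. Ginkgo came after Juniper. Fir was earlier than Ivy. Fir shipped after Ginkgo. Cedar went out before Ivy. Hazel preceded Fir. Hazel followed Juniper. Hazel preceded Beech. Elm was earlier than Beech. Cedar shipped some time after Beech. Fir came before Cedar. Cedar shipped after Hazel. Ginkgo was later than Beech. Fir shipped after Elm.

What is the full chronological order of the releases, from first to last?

The constraints fix every adjacent pair, so only one ordering works:
Elm → Juniper → Hazel → Beech → Ginkgo → Fir → Cedar → Ivy.

Elm, Juniper, Hazel, Beech, Ginkgo, Fir, Cedar, Ivy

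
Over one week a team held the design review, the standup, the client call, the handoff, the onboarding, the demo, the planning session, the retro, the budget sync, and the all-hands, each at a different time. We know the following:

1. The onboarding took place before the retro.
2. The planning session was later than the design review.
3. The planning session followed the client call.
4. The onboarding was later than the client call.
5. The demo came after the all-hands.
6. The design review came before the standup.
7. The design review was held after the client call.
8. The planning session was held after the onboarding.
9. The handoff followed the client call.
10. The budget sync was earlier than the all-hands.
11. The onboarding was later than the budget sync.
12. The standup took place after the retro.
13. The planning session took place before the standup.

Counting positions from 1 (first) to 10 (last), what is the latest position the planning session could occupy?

9

The planning session must come before the standup — 1 meeting forced after it.
Everything else can be placed before the planning session in some valid order, so the planning session can sit as late as position 10 − 1 = 9.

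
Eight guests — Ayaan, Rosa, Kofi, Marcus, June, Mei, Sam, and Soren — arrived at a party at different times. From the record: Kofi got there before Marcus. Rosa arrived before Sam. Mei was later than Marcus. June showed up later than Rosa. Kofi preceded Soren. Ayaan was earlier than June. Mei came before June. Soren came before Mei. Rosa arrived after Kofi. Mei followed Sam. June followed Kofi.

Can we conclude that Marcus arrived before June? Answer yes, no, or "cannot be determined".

Chain the constraints: Marcus → Mei → June. Each link is directly stated, so Marcus comes before June.

yes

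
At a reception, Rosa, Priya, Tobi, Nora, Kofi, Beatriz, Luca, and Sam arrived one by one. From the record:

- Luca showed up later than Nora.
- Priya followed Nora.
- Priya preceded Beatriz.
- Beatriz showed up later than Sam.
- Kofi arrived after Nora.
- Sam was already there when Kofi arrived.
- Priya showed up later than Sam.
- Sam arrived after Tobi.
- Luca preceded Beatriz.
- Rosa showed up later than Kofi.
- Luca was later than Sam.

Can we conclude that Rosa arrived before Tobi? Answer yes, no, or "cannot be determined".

Tracing the constraints gives Tobi → Sam → Kofi → Rosa, so Tobi must come before Rosa.
That means Rosa cannot be before Tobi.

no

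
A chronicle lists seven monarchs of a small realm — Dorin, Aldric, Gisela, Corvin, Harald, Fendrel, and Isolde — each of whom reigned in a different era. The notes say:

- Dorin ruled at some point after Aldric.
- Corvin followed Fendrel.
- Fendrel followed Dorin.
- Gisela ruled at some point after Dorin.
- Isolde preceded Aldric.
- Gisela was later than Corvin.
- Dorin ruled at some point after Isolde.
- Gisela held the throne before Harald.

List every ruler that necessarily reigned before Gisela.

Directly stated before Gisela: Corvin and Dorin.
Aldric reaches Gisela via Aldric → Dorin → Gisela.
Fendrel reaches Gisela via Fendrel → Corvin → Gisela.
Isolde reaches Gisela via Isolde → Dorin → Gisela.
No chain forces Harald ahead of Gisela.

Aldric, Corvin, Dorin, Fendrel, Isolde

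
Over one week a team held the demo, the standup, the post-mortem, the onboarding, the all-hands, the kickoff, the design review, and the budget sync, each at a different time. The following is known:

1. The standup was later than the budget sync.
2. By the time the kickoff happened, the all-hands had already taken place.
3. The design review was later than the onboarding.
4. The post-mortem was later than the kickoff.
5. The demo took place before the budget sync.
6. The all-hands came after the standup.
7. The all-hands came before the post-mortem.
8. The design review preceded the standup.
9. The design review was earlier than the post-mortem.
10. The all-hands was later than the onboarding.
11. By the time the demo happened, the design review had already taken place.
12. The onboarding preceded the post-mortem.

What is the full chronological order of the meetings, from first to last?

The constraints fix every adjacent pair, so only one ordering works:
the onboarding → the design review → the demo → the budget sync → the standup → the all-hands → the kickoff → the post-mortem.

the onboarding, the design review, the demo, the budget sync, the standup, the all-hands, the kickoff, the post-mortem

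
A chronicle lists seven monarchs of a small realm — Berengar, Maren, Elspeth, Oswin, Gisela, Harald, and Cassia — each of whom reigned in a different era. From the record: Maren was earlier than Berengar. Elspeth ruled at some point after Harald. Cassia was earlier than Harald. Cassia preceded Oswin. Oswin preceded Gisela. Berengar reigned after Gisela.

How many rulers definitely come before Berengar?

4

Directly stated before Berengar: Gisela and Maren.
Cassia reaches Berengar via Cassia → Oswin → Gisela → Berengar.
Oswin reaches Berengar via Oswin → Gisela → Berengar.
No chain forces Harald (or any of the others) ahead of Berengar.
That's Cassia, Gisela, Maren, and Oswin — 4 in all.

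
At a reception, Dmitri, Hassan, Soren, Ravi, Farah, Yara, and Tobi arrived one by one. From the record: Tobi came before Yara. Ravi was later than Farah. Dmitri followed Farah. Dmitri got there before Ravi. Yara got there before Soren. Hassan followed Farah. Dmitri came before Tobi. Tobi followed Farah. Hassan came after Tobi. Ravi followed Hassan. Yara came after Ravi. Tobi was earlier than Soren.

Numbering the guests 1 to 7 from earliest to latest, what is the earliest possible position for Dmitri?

2

Farah must come before Dmitri — 1 forced predecessor.
Nothing else is forced ahead of Dmitri, so their earliest slot is position 1 + 1 = 2.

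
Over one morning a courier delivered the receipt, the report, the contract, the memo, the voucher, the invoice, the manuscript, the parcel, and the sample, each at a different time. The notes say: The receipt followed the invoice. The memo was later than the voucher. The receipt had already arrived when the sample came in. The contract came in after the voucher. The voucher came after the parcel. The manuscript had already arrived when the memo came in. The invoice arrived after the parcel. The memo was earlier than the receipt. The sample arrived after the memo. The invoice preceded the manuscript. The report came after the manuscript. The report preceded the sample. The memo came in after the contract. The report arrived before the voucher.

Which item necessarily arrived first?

The parcel has a chain of constraints placing it before every other item, so the parcel must be first.

the parcel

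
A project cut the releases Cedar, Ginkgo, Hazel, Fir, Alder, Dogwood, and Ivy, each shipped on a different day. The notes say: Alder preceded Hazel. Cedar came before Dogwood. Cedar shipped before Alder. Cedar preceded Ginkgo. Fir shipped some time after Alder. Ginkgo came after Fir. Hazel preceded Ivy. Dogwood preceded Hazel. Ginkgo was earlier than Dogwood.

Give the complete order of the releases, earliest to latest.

Cedar, Alder, Fir, Ginkgo, Dogwood, Hazel, Ivy

The constraints fix every adjacent pair, so only one ordering works:
Cedar → Alder → Fir → Ginkgo → Dogwood → Hazel → Ivy.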